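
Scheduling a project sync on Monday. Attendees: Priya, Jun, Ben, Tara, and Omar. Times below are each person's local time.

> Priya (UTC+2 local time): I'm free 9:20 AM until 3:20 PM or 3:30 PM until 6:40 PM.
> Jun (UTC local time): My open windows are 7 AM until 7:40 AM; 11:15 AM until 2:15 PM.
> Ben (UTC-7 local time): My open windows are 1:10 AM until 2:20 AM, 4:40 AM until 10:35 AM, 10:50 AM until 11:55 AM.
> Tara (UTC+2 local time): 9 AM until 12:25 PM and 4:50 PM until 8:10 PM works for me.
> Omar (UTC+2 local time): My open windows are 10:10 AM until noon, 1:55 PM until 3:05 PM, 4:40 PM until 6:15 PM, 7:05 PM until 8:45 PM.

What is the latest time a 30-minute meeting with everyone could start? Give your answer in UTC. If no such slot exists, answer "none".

Priya in UTC: 07:20-13:20, 13:30-16:40 (subtract 2h to convert from UTC+2).
Jun in UTC: 07:00-07:40, 11:15-14:15.
Ben in UTC: 08:10-09:20, 11:40-17:35, 17:50-18:55 (add 7h to convert from UTC-7).
Tara in UTC: 07:00-10:25, 14:50-18:10 (subtract 2h to convert from UTC+2).
Omar in UTC: 08:10-10:00, 11:55-13:05, 14:40-16:15, 17:05-18:45 (subtract 2h to convert from UTC+2).
Priya ∩ Jun: 07:20-07:40, 11:15-13:20, 13:30-14:15.
Priya ∩ Jun ∩ Ben: 11:40-13:20, 13:30-14:15.
Priya ∩ Jun ∩ Ben ∩ Tara: ∅.
Priya ∩ Jun ∩ Ben ∩ Tara ∩ Omar: ∅.
There is no time when everyone is free.
No common window is at least 30 minutes long.

none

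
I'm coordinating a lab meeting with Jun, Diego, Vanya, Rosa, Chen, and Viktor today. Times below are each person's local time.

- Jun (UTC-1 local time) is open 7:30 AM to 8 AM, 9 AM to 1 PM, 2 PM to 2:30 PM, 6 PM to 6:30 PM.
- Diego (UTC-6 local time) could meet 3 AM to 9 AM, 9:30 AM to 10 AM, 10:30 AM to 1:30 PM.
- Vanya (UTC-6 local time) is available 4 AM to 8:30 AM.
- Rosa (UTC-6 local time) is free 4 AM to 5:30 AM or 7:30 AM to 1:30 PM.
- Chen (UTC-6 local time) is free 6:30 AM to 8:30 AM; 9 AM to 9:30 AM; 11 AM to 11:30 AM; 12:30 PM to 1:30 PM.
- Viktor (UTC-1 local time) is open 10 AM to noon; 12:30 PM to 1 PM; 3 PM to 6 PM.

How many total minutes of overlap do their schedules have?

Jun in UTC: 08:30-09:00, 10:00-14:00, 15:00-15:30, 19:00-19:30 (add 1h to convert from UTC-1).
Diego in UTC: 09:00-15:00, 15:30-16:00, 16:30-19:30 (add 6h to convert from UTC-6).
Vanya in UTC: 10:00-14:30 (add 6h to convert from UTC-6).
Rosa in UTC: 10:00-11:30, 13:30-19:30 (add 6h to convert from UTC-6).
Chen in UTC: 12:30-14:30, 15:00-15:30, 17:00-17:30, 18:30-19:30 (add 6h to convert from UTC-6).
Viktor in UTC: 11:00-13:00, 13:30-14:00, 16:00-19:00 (add 1h to convert from UTC-1).
Jun ∩ Diego: 10:00-14:00, 19:00-19:30.
Jun ∩ Diego ∩ Vanya: 10:00-14:00.
Jun ∩ Diego ∩ Vanya ∩ Rosa: 10:00-11:30, 13:30-14:00.
Jun ∩ Diego ∩ Vanya ∩ Rosa ∩ Chen: 13:30-14:00.
Jun ∩ Diego ∩ Vanya ∩ Rosa ∩ Chen ∩ Viktor: 13:30-14:00.
That's a single block of 30 minutes.

30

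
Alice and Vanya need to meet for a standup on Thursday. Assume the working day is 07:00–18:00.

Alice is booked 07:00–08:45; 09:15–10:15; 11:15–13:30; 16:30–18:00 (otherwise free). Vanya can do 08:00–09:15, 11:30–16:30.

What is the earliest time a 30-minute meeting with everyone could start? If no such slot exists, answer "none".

08:45

Alice free: 08:45-09:15, 10:15-11:15, 13:30-16:30 (invert busy blocks within the working day).
Vanya free: 08:00-09:15, 11:30-16:30.
Alice ∩ Vanya: 08:45-09:15, 13:30-16:30.
The first common window of at least 30 minutes is 08:45-09:15, so the earliest start is 08:45.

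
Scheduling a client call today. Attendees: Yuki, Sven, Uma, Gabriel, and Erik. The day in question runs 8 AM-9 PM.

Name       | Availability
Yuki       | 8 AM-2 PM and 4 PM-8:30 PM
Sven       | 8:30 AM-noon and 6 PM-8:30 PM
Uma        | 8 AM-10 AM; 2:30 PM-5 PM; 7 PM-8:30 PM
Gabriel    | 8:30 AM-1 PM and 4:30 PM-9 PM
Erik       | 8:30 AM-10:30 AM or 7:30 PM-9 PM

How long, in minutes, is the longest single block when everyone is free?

90

Yuki ∩ Sven: 08:30-12:00, 18:00-20:30.
Yuki ∩ Sven ∩ Uma: 08:30-10:00, 19:00-20:30.
Yuki ∩ Sven ∩ Uma ∩ Gabriel: 08:30-10:00, 19:00-20:30.
Yuki ∩ Sven ∩ Uma ∩ Gabriel ∩ Erik: 08:30-10:00, 19:30-20:30.
The longest is 08:30-10:00 at 90 minutes.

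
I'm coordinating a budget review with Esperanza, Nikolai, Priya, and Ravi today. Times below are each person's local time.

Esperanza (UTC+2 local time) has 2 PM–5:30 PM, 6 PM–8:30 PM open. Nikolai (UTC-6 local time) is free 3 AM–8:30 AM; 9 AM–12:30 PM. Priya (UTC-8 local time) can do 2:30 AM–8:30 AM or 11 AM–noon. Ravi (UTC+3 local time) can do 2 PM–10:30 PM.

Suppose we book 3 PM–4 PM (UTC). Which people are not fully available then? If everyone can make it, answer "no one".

Esperanza in UTC: 12:00-15:30, 16:00-18:30 (subtract 2h to convert from UTC+2).
Nikolai in UTC: 09:00-14:30, 15:00-18:30 (add 6h to convert from UTC-6).
Priya in UTC: 10:30-16:30, 19:00-20:00 (add 8h to convert from UTC-8).
Ravi in UTC: 11:00-19:30 (subtract 3h to convert from UTC+3).
Esperanza: not fully free for 15:00-16:00. Nikolai: free for 15:00-16:00. Priya: free for 15:00-16:00. Ravi: free for 15:00-16:00.

Esperanza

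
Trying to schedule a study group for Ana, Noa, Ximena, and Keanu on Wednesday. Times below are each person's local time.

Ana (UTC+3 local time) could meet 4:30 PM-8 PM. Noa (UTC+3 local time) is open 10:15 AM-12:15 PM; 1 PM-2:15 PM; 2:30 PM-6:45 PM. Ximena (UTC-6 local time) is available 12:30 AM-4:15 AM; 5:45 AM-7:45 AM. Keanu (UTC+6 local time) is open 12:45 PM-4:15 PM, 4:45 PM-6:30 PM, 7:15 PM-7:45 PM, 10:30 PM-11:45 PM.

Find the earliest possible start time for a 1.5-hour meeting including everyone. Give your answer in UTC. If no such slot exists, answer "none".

Ana in UTC: 13:30-17:00 (subtract 3h to convert from UTC+3).
Noa in UTC: 07:15-09:15, 10:00-11:15, 11:30-15:45 (subtract 3h to convert from UTC+3).
Ximena in UTC: 06:30-10:15, 11:45-13:45 (add 6h to convert from UTC-6).
Keanu in UTC: 06:45-10:15, 10:45-12:30, 13:15-13:45, 16:30-17:45 (subtract 6h to convert from UTC+6).
Ana ∩ Noa: 13:30-15:45.
Ana ∩ Noa ∩ Ximena: 13:30-13:45.
Ana ∩ Noa ∩ Ximena ∩ Keanu: 13:30-13:45.
Those are the intersection windows.
No common window is at least 90 minutes long.

none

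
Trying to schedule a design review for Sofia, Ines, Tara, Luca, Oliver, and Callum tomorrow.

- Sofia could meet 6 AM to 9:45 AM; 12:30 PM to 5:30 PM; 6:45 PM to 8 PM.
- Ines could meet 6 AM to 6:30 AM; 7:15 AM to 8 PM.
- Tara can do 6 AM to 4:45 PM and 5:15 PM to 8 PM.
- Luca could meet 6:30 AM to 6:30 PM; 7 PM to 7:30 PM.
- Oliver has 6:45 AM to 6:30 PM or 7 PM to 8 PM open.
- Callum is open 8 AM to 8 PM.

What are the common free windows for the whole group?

08:00-09:45, 12:30-16:45, 17:15-17:30, 19:00-19:30

Sofia ∩ Ines: 06:00-06:30, 07:15-09:45, 12:30-17:30, 18:45-20:00.
Sofia ∩ Ines ∩ Tara: 06:00-06:30, 07:15-09:45, 12:30-16:45, 17:15-17:30, 18:45-20:00.
Sofia ∩ Ines ∩ Tara ∩ Luca: 07:15-09:45, 12:30-16:45, 17:15-17:30, 19:00-19:30.
Sofia ∩ Ines ∩ Tara ∩ Luca ∩ Oliver: 07:15-09:45, 12:30-16:45, 17:15-17:30, 19:00-19:30.
Sofia ∩ Ines ∩ Tara ∩ Luca ∩ Oliver ∩ Callum: 08:00-09:45, 12:30-16:45, 17:15-17:30, 19:00-19:30.
Those are the intersection windows.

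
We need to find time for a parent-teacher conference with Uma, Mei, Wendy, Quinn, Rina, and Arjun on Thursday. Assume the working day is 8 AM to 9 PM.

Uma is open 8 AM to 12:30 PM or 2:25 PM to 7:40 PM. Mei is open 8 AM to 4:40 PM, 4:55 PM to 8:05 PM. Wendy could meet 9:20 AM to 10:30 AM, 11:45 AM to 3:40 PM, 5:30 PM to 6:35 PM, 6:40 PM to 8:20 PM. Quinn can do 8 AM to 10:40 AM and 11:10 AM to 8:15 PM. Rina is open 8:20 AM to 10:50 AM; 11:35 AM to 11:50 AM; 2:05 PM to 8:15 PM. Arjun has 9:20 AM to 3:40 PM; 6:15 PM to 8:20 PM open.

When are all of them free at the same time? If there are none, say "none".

09:20-10:30, 11:45-11:50, 14:25-15:40, 18:15-18:35, 18:40-19:40

Uma ∩ Mei: 08:00-12:30, 14:25-16:40, 16:55-19:40.
Uma ∩ Mei ∩ Wendy: 09:20-10:30, 11:45-12:30, 14:25-15:40, 17:30-18:35, 18:40-19:40.
Uma ∩ Mei ∩ Wendy ∩ Quinn: 09:20-10:30, 11:45-12:30, 14:25-15:40, 17:30-18:35, 18:40-19:40.
Uma ∩ Mei ∩ Wendy ∩ Quinn ∩ Rina: 09:20-10:30, 11:45-11:50, 14:25-15:40, 17:30-18:35, 18:40-19:40.
Uma ∩ Mei ∩ Wendy ∩ Quinn ∩ Rina ∩ Arjun: 09:20-10:30, 11:45-11:50, 14:25-15:40, 18:15-18:35, 18:40-19:40.
Those are the intersection windows.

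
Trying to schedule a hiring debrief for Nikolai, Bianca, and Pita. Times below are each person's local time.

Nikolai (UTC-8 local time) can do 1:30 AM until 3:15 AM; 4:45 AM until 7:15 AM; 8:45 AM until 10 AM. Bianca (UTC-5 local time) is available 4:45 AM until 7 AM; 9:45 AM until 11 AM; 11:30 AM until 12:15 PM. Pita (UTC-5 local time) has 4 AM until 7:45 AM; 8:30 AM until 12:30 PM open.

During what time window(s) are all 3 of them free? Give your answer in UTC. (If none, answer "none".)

09:45-11:15, 14:45-15:15, 16:45-17:15

Nikolai in UTC: 09:30-11:15, 12:45-15:15, 16:45-18:00 (add 8h to convert from UTC-8).
Bianca in UTC: 09:45-12:00, 14:45-16:00, 16:30-17:15 (add 5h to convert from UTC-5).
Pita in UTC: 09:00-12:45, 13:30-17:30 (add 5h to convert from UTC-5).
Nikolai ∩ Bianca: 09:45-11:15, 14:45-15:15, 16:45-17:15.
Nikolai ∩ Bianca ∩ Pita: 09:45-11:15, 14:45-15:15, 16:45-17:15.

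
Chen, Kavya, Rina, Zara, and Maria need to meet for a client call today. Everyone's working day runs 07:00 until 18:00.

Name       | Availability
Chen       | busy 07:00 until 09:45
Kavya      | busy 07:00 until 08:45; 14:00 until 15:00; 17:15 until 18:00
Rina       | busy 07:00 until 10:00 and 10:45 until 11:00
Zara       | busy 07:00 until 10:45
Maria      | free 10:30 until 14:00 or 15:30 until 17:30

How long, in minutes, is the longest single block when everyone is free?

180

Chen free: 09:45-18:00 (invert busy blocks within the working day).
Kavya free: 08:45-14:00, 15:00-17:15 (invert busy blocks within the working day).
Rina free: 10:00-10:45, 11:00-18:00 (invert busy blocks within the working day).
Zara free: 10:45-18:00 (invert busy blocks within the working day).
Maria free: 10:30-14:00, 15:30-17:30.
Chen ∩ Kavya: 09:45-14:00, 15:00-17:15.
Chen ∩ Kavya ∩ Rina: 10:00-10:45, 11:00-14:00, 15:00-17:15.
Chen ∩ Kavya ∩ Rina ∩ Zara: 11:00-14:00, 15:00-17:15.
Chen ∩ Kavya ∩ Rina ∩ Zara ∩ Maria: 11:00-14:00, 15:30-17:15.
The longest is 11:00-14:00 at 180 minutes.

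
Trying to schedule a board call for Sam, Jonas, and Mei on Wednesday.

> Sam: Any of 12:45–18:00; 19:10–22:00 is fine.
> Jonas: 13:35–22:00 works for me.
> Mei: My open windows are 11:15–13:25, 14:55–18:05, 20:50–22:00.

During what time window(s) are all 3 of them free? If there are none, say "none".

Sam ∩ Jonas: 13:35-18:00, 19:10-22:00.
Sam ∩ Jonas ∩ Mei: 14:55-18:00, 20:50-22:00.

14:55-18:00, 20:50-22:00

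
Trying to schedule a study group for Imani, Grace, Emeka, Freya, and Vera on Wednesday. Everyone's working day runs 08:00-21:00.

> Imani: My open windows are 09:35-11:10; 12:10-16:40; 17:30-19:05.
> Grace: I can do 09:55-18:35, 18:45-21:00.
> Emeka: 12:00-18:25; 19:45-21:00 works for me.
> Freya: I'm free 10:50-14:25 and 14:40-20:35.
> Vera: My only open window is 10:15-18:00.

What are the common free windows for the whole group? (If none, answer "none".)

12:10-14:25, 14:40-16:40, 17:30-18:00

Imani ∩ Grace: 09:55-11:10, 12:10-16:40, 17:30-18:35, 18:45-19:05.
Imani ∩ Grace ∩ Emeka: 12:10-16:40, 17:30-18:25.
Imani ∩ Grace ∩ Emeka ∩ Freya: 12:10-14:25, 14:40-16:40, 17:30-18:25.
Imani ∩ Grace ∩ Emeka ∩ Freya ∩ Vera: 12:10-14:25, 14:40-16:40, 17:30-18:00.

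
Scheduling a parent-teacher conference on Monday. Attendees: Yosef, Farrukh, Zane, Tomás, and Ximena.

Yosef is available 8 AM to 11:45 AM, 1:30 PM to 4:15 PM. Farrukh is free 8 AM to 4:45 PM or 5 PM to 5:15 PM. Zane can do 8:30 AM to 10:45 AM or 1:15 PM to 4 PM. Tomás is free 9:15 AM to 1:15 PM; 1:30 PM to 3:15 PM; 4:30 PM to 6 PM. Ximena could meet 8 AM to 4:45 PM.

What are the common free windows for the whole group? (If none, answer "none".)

Yosef ∩ Farrukh: 08:00-11:45, 13:30-16:15.
Yosef ∩ Farrukh ∩ Zane: 08:30-10:45, 13:30-16:00.
Yosef ∩ Farrukh ∩ Zane ∩ Tomás: 09:15-10:45, 13:30-15:15.
Yosef ∩ Farrukh ∩ Zane ∩ Tomás ∩ Ximena: 09:15-10:45, 13:30-15:15.

09:15-10:45, 13:30-15:15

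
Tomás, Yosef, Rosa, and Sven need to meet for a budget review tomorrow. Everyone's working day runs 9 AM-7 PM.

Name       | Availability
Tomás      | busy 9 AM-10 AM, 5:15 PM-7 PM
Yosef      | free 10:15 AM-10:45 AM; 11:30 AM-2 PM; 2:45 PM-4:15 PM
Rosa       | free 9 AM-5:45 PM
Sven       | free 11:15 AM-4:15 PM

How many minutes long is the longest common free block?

Tomás free: 10:00-17:15 (invert busy blocks within the working day).
Yosef free: 10:15-10:45, 11:30-14:00, 14:45-16:15.
Rosa free: 09:00-17:45.
Sven free: 11:15-16:15.
Tomás ∩ Yosef: 10:15-10:45, 11:30-14:00, 14:45-16:15.
Tomás ∩ Yosef ∩ Rosa: 10:15-10:45, 11:30-14:00, 14:45-16:15.
Tomás ∩ Yosef ∩ Rosa ∩ Sven: 11:30-14:00, 14:45-16:15.
Those are the intersection windows.
The longest is 11:30-14:00 at 150 minutes.

150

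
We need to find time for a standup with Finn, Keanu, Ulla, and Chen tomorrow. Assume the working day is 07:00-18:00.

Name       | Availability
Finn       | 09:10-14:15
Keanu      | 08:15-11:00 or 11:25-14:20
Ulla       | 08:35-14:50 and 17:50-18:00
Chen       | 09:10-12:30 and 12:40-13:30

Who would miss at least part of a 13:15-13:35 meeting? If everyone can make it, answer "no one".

Chen

Finn: free for 13:15-13:35. Keanu: free for 13:15-13:35. Ulla: free for 13:15-13:35. Chen: not fully free for 13:15-13:35.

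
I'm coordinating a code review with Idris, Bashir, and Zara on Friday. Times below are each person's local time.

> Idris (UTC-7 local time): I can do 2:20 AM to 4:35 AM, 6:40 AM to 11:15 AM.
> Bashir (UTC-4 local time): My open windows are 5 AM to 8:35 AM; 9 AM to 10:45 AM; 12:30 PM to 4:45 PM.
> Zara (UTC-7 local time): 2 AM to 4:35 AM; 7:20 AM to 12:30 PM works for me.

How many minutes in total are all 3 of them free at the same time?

Idris in UTC: 09:20-11:35, 13:40-18:15 (add 7h to convert from UTC-7).
Bashir in UTC: 09:00-12:35, 13:00-14:45, 16:30-20:45 (add 4h to convert from UTC-4).
Zara in UTC: 09:00-11:35, 14:20-19:30 (add 7h to convert from UTC-7).
Idris ∩ Bashir: 09:20-11:35, 13:40-14:45, 16:30-18:15.
Idris ∩ Bashir ∩ Zara: 09:20-11:35, 14:20-14:45, 16:30-18:15.
Summing the common windows: 135 + 25 + 105 = 265 minutes.

265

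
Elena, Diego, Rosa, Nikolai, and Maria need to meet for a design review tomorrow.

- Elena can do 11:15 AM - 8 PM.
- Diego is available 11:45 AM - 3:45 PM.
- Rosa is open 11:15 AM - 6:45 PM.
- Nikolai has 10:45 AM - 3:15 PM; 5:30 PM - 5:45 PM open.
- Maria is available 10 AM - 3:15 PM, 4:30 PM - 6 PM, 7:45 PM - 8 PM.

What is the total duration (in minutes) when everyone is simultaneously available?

Elena ∩ Diego: 11:45-15:45.
Elena ∩ Diego ∩ Rosa: 11:45-15:45.
Elena ∩ Diego ∩ Rosa ∩ Nikolai: 11:45-15:15.
Elena ∩ Diego ∩ Rosa ∩ Nikolai ∩ Maria: 11:45-15:15.
That's a single block of 210 minutes.

210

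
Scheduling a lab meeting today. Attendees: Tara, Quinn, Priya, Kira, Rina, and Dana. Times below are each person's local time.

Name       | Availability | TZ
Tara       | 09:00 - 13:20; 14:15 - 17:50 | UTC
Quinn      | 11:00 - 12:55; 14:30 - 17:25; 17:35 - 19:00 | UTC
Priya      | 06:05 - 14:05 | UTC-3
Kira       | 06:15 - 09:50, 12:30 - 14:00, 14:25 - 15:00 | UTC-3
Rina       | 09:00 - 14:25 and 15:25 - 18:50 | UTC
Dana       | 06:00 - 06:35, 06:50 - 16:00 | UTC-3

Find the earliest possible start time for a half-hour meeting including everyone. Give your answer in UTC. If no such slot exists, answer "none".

Tara in UTC: 09:00-13:20, 14:15-17:50.
Quinn in UTC: 11:00-12:55, 14:30-17:25, 17:35-19:00.
Priya in UTC: 09:05-17:05 (add 3h to convert from UTC-3).
Kira in UTC: 09:15-12:50, 15:30-17:00, 17:25-18:00 (add 3h to convert from UTC-3).
Rina in UTC: 09:00-14:25, 15:25-18:50.
Dana in UTC: 09:00-09:35, 09:50-19:00 (add 3h to convert from UTC-3).
Tara ∩ Quinn: 11:00-12:55, 14:30-17:25, 17:35-17:50.
Tara ∩ Quinn ∩ Priya: 11:00-12:55, 14:30-17:05.
Tara ∩ Quinn ∩ Priya ∩ Kira: 11:00-12:50, 15:30-17:00.
Tara ∩ Quinn ∩ Priya ∩ Kira ∩ Rina: 11:00-12:50, 15:30-17:00.
Tara ∩ Quinn ∩ Priya ∩ Kira ∩ Rina ∩ Dana: 11:00-12:50, 15:30-17:00.
The first common window of at least 30 minutes is 11:00-12:50, so the earliest start is 11:00.

11:00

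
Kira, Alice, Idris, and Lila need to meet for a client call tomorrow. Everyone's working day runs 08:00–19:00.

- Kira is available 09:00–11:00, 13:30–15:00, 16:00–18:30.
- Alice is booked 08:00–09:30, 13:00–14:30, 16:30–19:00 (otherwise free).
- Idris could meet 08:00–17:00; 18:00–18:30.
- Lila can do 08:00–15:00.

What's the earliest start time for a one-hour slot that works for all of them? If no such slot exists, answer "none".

Kira free: 09:00-11:00, 13:30-15:00, 16:00-18:30.
Alice free: 09:30-13:00, 14:30-16:30 (invert busy blocks within the working day).
Idris free: 08:00-17:00, 18:00-18:30.
Lila free: 08:00-15:00.
Kira ∩ Alice: 09:30-11:00, 14:30-15:00, 16:00-16:30.
Kira ∩ Alice ∩ Idris: 09:30-11:00, 14:30-15:00, 16:00-16:30.
Kira ∩ Alice ∩ Idris ∩ Lila: 09:30-11:00, 14:30-15:00.
The first common window of at least 60 minutes is 09:30-11:00, so the earliest start is 09:30.

09:30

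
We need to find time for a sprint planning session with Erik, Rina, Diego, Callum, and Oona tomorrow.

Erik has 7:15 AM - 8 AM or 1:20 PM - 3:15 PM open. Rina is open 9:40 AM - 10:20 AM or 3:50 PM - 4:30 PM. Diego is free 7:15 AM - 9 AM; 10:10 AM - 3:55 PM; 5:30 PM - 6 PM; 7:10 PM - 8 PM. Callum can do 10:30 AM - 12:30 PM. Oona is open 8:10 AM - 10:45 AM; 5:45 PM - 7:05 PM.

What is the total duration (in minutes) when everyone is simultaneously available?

Erik ∩ Rina: ∅.
Erik ∩ Rina ∩ Diego: ∅.
Erik ∩ Rina ∩ Diego ∩ Callum: ∅.
Erik ∩ Rina ∩ Diego ∩ Callum ∩ Oona: ∅.
There is no time when everyone is free.
There is no common window, so the total is 0 minutes.

0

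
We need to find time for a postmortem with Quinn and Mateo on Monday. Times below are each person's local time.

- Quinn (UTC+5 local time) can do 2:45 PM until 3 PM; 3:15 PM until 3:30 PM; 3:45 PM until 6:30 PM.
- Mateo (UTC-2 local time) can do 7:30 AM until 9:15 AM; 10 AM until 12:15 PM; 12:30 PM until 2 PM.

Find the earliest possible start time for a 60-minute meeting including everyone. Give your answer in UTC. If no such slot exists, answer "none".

Quinn in UTC: 09:45-10:00, 10:15-10:30, 10:45-13:30 (subtract 5h to convert from UTC+5).
Mateo in UTC: 09:30-11:15, 12:00-14:15, 14:30-16:00 (add 2h to convert from UTC-2).
Quinn ∩ Mateo: 09:45-10:00, 10:15-10:30, 10:45-11:15, 12:00-13:30.
So the common availability across everyone is 09:45-10:00, 10:15-10:30, 10:45-11:15, 12:00-13:30.
The first common window of at least 60 minutes is 12:00-13:30, so the earliest start is 12:00.

12:00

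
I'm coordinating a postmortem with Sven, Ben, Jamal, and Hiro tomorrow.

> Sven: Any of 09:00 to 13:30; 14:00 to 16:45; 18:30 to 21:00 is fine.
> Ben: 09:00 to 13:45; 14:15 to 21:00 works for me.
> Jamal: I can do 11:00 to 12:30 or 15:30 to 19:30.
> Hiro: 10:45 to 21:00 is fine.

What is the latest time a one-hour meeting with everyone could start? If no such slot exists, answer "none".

18:30

Sven ∩ Ben: 09:00-13:30, 14:15-16:45, 18:30-21:00.
Sven ∩ Ben ∩ Jamal: 11:00-12:30, 15:30-16:45, 18:30-19:30.
Sven ∩ Ben ∩ Jamal ∩ Hiro: 11:00-12:30, 15:30-16:45, 18:30-19:30.
The last common window of at least 60 minutes is 18:30-19:30; a 60-minute meeting can start as late as 18:30 and still end by 19:30.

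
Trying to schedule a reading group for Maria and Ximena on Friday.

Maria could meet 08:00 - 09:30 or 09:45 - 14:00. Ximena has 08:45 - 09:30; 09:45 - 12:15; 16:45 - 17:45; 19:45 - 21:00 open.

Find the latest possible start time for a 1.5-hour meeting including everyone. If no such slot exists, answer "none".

10:45

Maria ∩ Ximena: 08:45-09:30, 09:45-12:15.
The last common window of at least 90 minutes is 09:45-12:15; a 90-minute meeting can start as late as 10:45 and still end by 12:15.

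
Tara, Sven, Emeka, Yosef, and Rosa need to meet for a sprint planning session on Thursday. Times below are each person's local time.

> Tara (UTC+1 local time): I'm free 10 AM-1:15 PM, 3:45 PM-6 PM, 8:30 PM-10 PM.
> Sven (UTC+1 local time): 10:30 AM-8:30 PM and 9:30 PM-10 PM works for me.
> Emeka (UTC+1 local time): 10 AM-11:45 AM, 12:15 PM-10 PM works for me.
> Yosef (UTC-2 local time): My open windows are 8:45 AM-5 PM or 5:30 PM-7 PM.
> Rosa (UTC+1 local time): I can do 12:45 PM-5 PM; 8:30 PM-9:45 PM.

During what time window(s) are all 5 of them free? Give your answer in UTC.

11:45-12:15, 14:45-16:00, 20:30-20:45

Tara in UTC: 09:00-12:15, 14:45-17:00, 19:30-21:00 (subtract 1h to convert from UTC+1).
Sven in UTC: 09:30-19:30, 20:30-21:00 (subtract 1h to convert from UTC+1).
Emeka in UTC: 09:00-10:45, 11:15-21:00 (subtract 1h to convert from UTC+1).
Yosef in UTC: 10:45-19:00, 19:30-21:00 (add 2h to convert from UTC-2).
Rosa in UTC: 11:45-16:00, 19:30-20:45 (subtract 1h to convert from UTC+1).
Tara ∩ Sven: 09:30-12:15, 14:45-17:00, 20:30-21:00.
Tara ∩ Sven ∩ Emeka: 09:30-10:45, 11:15-12:15, 14:45-17:00, 20:30-21:00.
Tara ∩ Sven ∩ Emeka ∩ Yosef: 11:15-12:15, 14:45-17:00, 20:30-21:00.
Tara ∩ Sven ∩ Emeka ∩ Yosef ∩ Rosa: 11:45-12:15, 14:45-16:00, 20:30-20:45.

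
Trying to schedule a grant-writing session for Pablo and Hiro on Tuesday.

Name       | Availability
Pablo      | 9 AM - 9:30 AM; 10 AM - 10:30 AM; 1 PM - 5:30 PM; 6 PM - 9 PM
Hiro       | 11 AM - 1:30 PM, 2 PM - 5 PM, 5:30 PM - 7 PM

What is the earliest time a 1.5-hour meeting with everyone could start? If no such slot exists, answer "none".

14:00

Pablo ∩ Hiro: 13:00-13:30, 14:00-17:00, 18:00-19:00.
The first common window of at least 90 minutes is 14:00-17:00, so the earliest start is 14:00.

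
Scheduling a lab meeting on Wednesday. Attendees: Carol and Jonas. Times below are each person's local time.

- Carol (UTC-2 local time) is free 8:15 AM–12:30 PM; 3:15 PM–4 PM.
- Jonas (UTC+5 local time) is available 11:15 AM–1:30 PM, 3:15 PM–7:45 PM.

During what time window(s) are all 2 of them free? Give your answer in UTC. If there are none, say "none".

10:15-14:30

Carol in UTC: 10:15-14:30, 17:15-18:00 (add 2h to convert from UTC-2).
Jonas in UTC: 06:15-08:30, 10:15-14:45 (subtract 5h to convert from UTC+5).
Carol ∩ Jonas: 10:15-14:30.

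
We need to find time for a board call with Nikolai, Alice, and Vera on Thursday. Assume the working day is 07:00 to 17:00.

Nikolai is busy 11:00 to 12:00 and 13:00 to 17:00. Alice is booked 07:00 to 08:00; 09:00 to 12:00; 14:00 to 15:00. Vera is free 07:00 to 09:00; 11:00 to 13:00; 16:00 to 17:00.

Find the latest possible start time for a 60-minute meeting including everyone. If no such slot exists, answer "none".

12:00

Nikolai free: 07:00-11:00, 12:00-13:00 (invert busy blocks within the working day).
Alice free: 08:00-09:00, 12:00-14:00, 15:00-17:00 (invert busy blocks within the working day).
Vera free: 07:00-09:00, 11:00-13:00, 16:00-17:00.
Nikolai ∩ Alice: 08:00-09:00, 12:00-13:00.
Nikolai ∩ Alice ∩ Vera: 08:00-09:00, 12:00-13:00.
The last common window of at least 60 minutes is 12:00-13:00; a 60-minute meeting can start as late as 12:00 and still end by 13:00.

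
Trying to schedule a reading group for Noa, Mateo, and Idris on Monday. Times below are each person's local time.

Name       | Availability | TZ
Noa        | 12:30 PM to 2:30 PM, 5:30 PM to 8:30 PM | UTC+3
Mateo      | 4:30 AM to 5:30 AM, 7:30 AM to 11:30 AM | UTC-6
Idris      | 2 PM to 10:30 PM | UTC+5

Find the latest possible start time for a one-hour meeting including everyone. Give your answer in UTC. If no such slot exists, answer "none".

16:30

Noa in UTC: 09:30-11:30, 14:30-17:30 (subtract 3h to convert from UTC+3).
Mateo in UTC: 10:30-11:30, 13:30-17:30 (add 6h to convert from UTC-6).
Idris in UTC: 09:00-17:30 (subtract 5h to convert from UTC+5).
Noa ∩ Mateo: 10:30-11:30, 14:30-17:30.
Noa ∩ Mateo ∩ Idris: 10:30-11:30, 14:30-17:30.
The last common window of at least 60 minutes is 14:30-17:30; a 60-minute meeting can start as late as 16:30 and still end by 17:30.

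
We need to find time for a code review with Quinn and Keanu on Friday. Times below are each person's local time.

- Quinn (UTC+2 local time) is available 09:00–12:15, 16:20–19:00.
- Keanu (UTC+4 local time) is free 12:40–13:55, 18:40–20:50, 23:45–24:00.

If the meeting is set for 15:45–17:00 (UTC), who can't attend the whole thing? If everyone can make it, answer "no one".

Keanu

Quinn in UTC: 07:00-10:15, 14:20-17:00 (subtract 2h to convert from UTC+2).
Keanu in UTC: 08:40-09:55, 14:40-16:50, 19:45-20:00 (subtract 4h to convert from UTC+4).
Quinn: free for 15:45-17:00. Keanu: not fully free for 15:45-17:00.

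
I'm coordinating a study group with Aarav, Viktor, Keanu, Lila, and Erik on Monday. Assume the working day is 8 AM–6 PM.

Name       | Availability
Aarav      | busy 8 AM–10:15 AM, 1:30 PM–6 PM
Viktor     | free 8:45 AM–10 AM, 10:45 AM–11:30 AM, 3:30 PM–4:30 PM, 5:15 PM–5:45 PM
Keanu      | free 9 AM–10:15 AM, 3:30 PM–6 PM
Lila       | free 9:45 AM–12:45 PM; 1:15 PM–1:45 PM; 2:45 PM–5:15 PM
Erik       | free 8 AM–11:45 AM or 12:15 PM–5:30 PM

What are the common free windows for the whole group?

Aarav free: 10:15-13:30 (invert busy blocks within the working day).
Viktor free: 08:45-10:00, 10:45-11:30, 15:30-16:30, 17:15-17:45.
Keanu free: 09:00-10:15, 15:30-18:00.
Lila free: 09:45-12:45, 13:15-13:45, 14:45-17:15.
Erik free: 08:00-11:45, 12:15-17:30.
Aarav ∩ Viktor: 10:45-11:30.
Aarav ∩ Viktor ∩ Keanu: ∅.
Aarav ∩ Viktor ∩ Keanu ∩ Lila: ∅.
Aarav ∩ Viktor ∩ Keanu ∩ Lila ∩ Erik: ∅.
There is no time when everyone is free.

none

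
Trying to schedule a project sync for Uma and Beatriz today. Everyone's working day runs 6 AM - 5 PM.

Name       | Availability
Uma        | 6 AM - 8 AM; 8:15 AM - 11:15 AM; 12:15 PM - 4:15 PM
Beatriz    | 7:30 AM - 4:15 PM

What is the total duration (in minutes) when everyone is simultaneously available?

Uma ∩ Beatriz: 07:30-08:00, 08:15-11:15, 12:15-16:15.
So the common availability across everyone is 07:30-08:00, 08:15-11:15, 12:15-16:15.
Summing the common windows: 30 + 180 + 240 = 450 minutes.

450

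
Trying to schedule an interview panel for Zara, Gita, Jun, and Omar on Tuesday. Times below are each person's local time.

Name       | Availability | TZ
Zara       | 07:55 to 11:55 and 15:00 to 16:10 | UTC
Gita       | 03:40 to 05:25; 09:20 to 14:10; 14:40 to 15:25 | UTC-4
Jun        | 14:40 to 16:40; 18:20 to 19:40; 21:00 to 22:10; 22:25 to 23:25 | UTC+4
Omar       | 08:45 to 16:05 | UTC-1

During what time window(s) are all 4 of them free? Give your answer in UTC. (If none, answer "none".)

15:00-15:40

Zara in UTC: 07:55-11:55, 15:00-16:10.
Gita in UTC: 07:40-09:25, 13:20-18:10, 18:40-19:25 (add 4h to convert from UTC-4).
Jun in UTC: 10:40-12:40, 14:20-15:40, 17:00-18:10, 18:25-19:25 (subtract 4h to convert from UTC+4).
Omar in UTC: 09:45-17:05 (add 1h to convert from UTC-1).
Zara ∩ Gita: 07:55-09:25, 15:00-16:10.
Zara ∩ Gita ∩ Jun: 15:00-15:40.
Zara ∩ Gita ∩ Jun ∩ Omar: 15:00-15:40.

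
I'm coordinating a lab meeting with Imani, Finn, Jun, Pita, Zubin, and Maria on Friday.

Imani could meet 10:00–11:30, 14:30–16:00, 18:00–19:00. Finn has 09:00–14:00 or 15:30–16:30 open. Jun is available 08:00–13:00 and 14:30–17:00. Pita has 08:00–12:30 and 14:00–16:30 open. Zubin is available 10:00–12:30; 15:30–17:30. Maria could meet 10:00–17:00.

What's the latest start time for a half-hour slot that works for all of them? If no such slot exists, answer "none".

Imani ∩ Finn: 10:00-11:30, 15:30-16:00.
Imani ∩ Finn ∩ Jun: 10:00-11:30, 15:30-16:00.
Imani ∩ Finn ∩ Jun ∩ Pita: 10:00-11:30, 15:30-16:00.
Imani ∩ Finn ∩ Jun ∩ Pita ∩ Zubin: 10:00-11:30, 15:30-16:00.
Imani ∩ Finn ∩ Jun ∩ Pita ∩ Zubin ∩ Maria: 10:00-11:30, 15:30-16:00.
Those are the intersection windows.
The last common window of at least 30 minutes is 15:30-16:00; a 30-minute meeting can start as late as 15:30 and still end by 16:00.

15:30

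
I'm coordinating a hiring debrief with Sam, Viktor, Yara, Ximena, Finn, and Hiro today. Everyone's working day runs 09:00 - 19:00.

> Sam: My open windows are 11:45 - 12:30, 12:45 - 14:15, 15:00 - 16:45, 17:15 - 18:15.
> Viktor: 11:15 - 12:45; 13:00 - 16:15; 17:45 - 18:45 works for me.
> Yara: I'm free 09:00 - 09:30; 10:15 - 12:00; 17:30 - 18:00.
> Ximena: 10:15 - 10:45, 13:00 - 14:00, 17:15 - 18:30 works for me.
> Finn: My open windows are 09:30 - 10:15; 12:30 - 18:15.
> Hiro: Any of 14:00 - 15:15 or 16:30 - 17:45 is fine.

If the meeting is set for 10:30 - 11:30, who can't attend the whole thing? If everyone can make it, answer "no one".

Sam: not fully free for 10:30-11:30. Viktor: not fully free for 10:30-11:30. Yara: free for 10:30-11:30. Ximena: not fully free for 10:30-11:30. Finn: not fully free for 10:30-11:30. Hiro: not fully free for 10:30-11:30.

Finn, Hiro, Sam, Viktor, Ximena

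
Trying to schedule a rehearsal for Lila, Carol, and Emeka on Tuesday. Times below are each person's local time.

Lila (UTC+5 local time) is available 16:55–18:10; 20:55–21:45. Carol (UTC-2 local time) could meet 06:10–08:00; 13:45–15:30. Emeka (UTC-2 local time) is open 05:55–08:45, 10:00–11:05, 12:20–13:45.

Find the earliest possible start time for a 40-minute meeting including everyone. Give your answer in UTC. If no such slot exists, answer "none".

Lila in UTC: 11:55-13:10, 15:55-16:45 (subtract 5h to convert from UTC+5).
Carol in UTC: 08:10-10:00, 15:45-17:30 (add 2h to convert from UTC-2).
Emeka in UTC: 07:55-10:45, 12:00-13:05, 14:20-15:45 (add 2h to convert from UTC-2).
Lila ∩ Carol: 15:55-16:45.
Lila ∩ Carol ∩ Emeka: ∅.
There is no time when everyone is free.
No common window is at least 40 minutes long.

none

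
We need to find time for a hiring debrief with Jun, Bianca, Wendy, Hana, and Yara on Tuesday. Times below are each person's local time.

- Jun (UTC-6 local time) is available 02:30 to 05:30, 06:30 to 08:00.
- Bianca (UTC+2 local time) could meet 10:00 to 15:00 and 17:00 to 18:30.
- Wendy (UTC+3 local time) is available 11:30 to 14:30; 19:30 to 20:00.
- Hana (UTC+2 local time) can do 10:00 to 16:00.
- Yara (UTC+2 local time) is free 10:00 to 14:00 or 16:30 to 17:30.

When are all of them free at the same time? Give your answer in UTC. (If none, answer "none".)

Jun in UTC: 08:30-11:30, 12:30-14:00 (add 6h to convert from UTC-6).
Bianca in UTC: 08:00-13:00, 15:00-16:30 (subtract 2h to convert from UTC+2).
Wendy in UTC: 08:30-11:30, 16:30-17:00 (subtract 3h to convert from UTC+3).
Hana in UTC: 08:00-14:00 (subtract 2h to convert from UTC+2).
Yara in UTC: 08:00-12:00, 14:30-15:30 (subtract 2h to convert from UTC+2).
Jun ∩ Bianca: 08:30-11:30, 12:30-13:00.
Jun ∩ Bianca ∩ Wendy: 08:30-11:30.
Jun ∩ Bianca ∩ Wendy ∩ Hana: 08:30-11:30.
Jun ∩ Bianca ∩ Wendy ∩ Hana ∩ Yara: 08:30-11:30.
Those are the intersection windows.

08:30-11:30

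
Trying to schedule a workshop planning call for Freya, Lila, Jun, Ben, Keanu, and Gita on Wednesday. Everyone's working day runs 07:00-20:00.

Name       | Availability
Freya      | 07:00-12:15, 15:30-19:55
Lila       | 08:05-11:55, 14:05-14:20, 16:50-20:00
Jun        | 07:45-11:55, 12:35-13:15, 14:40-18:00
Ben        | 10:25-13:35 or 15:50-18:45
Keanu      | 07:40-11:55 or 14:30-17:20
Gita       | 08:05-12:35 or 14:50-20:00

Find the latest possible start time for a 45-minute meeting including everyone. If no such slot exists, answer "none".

11:10

Freya ∩ Lila: 08:05-11:55, 16:50-19:55.
Freya ∩ Lila ∩ Jun: 08:05-11:55, 16:50-18:00.
Freya ∩ Lila ∩ Jun ∩ Ben: 10:25-11:55, 16:50-18:00.
Freya ∩ Lila ∩ Jun ∩ Ben ∩ Keanu: 10:25-11:55, 16:50-17:20.
Freya ∩ Lila ∩ Jun ∩ Ben ∩ Keanu ∩ Gita: 10:25-11:55, 16:50-17:20.
Those are the intersection windows.
The last common window of at least 45 minutes is 10:25-11:55; a 45-minute meeting can start as late as 11:10 and still end by 11:55.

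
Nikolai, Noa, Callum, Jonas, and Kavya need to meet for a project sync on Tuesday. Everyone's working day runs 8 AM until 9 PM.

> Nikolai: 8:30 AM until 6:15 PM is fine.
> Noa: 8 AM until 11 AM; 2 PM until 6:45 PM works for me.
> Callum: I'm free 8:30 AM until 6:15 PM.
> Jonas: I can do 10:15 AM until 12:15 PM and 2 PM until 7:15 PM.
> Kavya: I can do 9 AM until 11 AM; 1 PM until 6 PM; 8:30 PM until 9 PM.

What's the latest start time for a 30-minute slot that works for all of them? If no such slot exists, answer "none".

Nikolai ∩ Noa: 08:30-11:00, 14:00-18:15.
Nikolai ∩ Noa ∩ Callum: 08:30-11:00, 14:00-18:15.
Nikolai ∩ Noa ∩ Callum ∩ Jonas: 10:15-11:00, 14:00-18:15.
Nikolai ∩ Noa ∩ Callum ∩ Jonas ∩ Kavya: 10:15-11:00, 14:00-18:00.
The last common window of at least 30 minutes is 14:00-18:00; a 30-minute meeting can start as late as 17:30 and still end by 18:00.

17:30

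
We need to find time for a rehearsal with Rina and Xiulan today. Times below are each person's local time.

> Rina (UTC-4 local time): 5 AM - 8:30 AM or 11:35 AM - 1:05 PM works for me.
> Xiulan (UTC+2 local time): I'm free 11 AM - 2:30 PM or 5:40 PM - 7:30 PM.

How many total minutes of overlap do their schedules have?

Rina in UTC: 09:00-12:30, 15:35-17:05 (add 4h to convert from UTC-4).
Xiulan in UTC: 09:00-12:30, 15:40-17:30 (subtract 2h to convert from UTC+2).
Rina ∩ Xiulan: 09:00-12:30, 15:40-17:05.
Summing the common windows: 210 + 85 = 295 minutes.

295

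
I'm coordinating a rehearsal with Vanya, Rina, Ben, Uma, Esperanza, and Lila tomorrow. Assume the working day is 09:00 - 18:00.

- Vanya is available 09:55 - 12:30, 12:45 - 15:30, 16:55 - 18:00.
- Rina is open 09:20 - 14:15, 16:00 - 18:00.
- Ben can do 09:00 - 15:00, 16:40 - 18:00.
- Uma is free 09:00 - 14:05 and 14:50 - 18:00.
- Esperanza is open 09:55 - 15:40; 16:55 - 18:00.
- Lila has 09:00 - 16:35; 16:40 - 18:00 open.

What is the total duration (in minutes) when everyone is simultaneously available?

Vanya ∩ Rina: 09:55-12:30, 12:45-14:15, 16:55-18:00.
Vanya ∩ Rina ∩ Ben: 09:55-12:30, 12:45-14:15, 16:55-18:00.
Vanya ∩ Rina ∩ Ben ∩ Uma: 09:55-12:30, 12:45-14:05, 16:55-18:00.
Vanya ∩ Rina ∩ Ben ∩ Uma ∩ Esperanza: 09:55-12:30, 12:45-14:05, 16:55-18:00.
Vanya ∩ Rina ∩ Ben ∩ Uma ∩ Esperanza ∩ Lila: 09:55-12:30, 12:45-14:05, 16:55-18:00.
Summing the common windows: 155 + 80 + 65 = 300 minutes.

300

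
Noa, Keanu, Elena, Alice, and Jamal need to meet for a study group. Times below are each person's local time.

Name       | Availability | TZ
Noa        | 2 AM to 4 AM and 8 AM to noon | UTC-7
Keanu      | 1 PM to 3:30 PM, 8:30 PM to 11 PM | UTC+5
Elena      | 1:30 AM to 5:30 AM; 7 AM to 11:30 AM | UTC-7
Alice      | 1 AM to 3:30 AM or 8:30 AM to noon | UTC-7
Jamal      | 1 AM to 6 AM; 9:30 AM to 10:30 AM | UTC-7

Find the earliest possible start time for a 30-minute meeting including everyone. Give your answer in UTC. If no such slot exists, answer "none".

09:00

Noa in UTC: 09:00-11:00, 15:00-19:00 (add 7h to convert from UTC-7).
Keanu in UTC: 08:00-10:30, 15:30-18:00 (subtract 5h to convert from UTC+5).
Elena in UTC: 08:30-12:30, 14:00-18:30 (add 7h to convert from UTC-7).
Alice in UTC: 08:00-10:30, 15:30-19:00 (add 7h to convert from UTC-7).
Jamal in UTC: 08:00-13:00, 16:30-17:30 (add 7h to convert from UTC-7).
Noa ∩ Keanu: 09:00-10:30, 15:30-18:00.
Noa ∩ Keanu ∩ Elena: 09:00-10:30, 15:30-18:00.
Noa ∩ Keanu ∩ Elena ∩ Alice: 09:00-10:30, 15:30-18:00.
Noa ∩ Keanu ∩ Elena ∩ Alice ∩ Jamal: 09:00-10:30, 16:30-17:30.
Those are the intersection windows.
The first common window of at least 30 minutes is 09:00-10:30, so the earliest start is 09:00.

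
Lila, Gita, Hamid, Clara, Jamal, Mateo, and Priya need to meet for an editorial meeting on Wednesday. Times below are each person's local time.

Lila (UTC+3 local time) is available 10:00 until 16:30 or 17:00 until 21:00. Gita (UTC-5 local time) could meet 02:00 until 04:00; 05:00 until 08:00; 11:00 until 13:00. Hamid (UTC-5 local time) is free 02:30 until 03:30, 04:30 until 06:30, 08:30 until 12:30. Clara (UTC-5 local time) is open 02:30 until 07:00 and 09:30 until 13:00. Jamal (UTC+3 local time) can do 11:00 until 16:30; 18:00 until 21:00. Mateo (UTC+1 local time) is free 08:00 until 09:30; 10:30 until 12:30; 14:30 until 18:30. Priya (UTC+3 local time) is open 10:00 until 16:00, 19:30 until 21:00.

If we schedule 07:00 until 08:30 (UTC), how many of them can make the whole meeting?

4

Lila in UTC: 07:00-13:30, 14:00-18:00 (subtract 3h to convert from UTC+3).
Gita in UTC: 07:00-09:00, 10:00-13:00, 16:00-18:00 (add 5h to convert from UTC-5).
Hamid in UTC: 07:30-08:30, 09:30-11:30, 13:30-17:30 (add 5h to convert from UTC-5).
Clara in UTC: 07:30-12:00, 14:30-18:00 (add 5h to convert from UTC-5).
Jamal in UTC: 08:00-13:30, 15:00-18:00 (subtract 3h to convert from UTC+3).
Mateo in UTC: 07:00-08:30, 09:30-11:30, 13:30-17:30 (subtract 1h to convert from UTC+1).
Priya in UTC: 07:00-13:00, 16:30-18:00 (subtract 3h to convert from UTC+3).
Lila, Gita, Mateo, and Priya can make the full 07:00-08:30 slot — that's 4.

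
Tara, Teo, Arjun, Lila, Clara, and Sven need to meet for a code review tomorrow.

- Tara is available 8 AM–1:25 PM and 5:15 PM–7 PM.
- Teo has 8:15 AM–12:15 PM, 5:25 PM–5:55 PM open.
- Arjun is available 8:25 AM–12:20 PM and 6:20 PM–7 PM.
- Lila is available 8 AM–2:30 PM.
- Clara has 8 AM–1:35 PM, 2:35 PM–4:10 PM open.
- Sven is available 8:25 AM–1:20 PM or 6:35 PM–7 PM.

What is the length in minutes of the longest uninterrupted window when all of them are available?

Tara ∩ Teo: 08:15-12:15, 17:25-17:55.
Tara ∩ Teo ∩ Arjun: 08:25-12:15.
Tara ∩ Teo ∩ Arjun ∩ Lila: 08:25-12:15.
Tara ∩ Teo ∩ Arjun ∩ Lila ∩ Clara: 08:25-12:15.
Tara ∩ Teo ∩ Arjun ∩ Lila ∩ Clara ∩ Sven: 08:25-12:15.
The longest is 08:25-12:15 at 230 minutes.

230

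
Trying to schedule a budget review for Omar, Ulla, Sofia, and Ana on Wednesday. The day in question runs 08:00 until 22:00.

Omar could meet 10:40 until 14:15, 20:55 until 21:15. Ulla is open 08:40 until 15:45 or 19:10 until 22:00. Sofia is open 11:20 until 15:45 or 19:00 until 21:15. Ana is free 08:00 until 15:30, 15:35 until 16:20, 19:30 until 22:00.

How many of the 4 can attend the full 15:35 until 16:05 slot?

Ana can make the full 15:35-16:05 slot — that's 1.

1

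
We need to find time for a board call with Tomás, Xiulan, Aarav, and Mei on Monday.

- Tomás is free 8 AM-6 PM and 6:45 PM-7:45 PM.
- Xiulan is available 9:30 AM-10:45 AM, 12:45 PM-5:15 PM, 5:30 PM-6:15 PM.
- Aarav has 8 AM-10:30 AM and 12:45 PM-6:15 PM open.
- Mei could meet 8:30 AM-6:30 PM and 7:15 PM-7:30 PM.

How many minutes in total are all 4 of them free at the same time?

Tomás ∩ Xiulan: 09:30-10:45, 12:45-17:15, 17:30-18:00.
Tomás ∩ Xiulan ∩ Aarav: 09:30-10:30, 12:45-17:15, 17:30-18:00.
Tomás ∩ Xiulan ∩ Aarav ∩ Mei: 09:30-10:30, 12:45-17:15, 17:30-18:00.
Those are the intersection windows.
Summing the common windows: 60 + 270 + 30 = 360 minutes.

360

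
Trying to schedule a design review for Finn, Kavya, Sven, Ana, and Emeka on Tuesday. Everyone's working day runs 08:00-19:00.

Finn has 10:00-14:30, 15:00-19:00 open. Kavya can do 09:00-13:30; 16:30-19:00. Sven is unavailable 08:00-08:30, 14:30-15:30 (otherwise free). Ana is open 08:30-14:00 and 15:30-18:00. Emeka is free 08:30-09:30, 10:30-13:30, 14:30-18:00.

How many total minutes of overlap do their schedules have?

270

Finn free: 10:00-14:30, 15:00-19:00.
Kavya free: 09:00-13:30, 16:30-19:00.
Sven free: 08:30-14:30, 15:30-19:00 (invert busy blocks within the working day).
Ana free: 08:30-14:00, 15:30-18:00.
Emeka free: 08:30-09:30, 10:30-13:30, 14:30-18:00.
Finn ∩ Kavya: 10:00-13:30, 16:30-19:00.
Finn ∩ Kavya ∩ Sven: 10:00-13:30, 16:30-19:00.
Finn ∩ Kavya ∩ Sven ∩ Ana: 10:00-13:30, 16:30-18:00.
Finn ∩ Kavya ∩ Sven ∩ Ana ∩ Emeka: 10:30-13:30, 16:30-18:00.
Summing the common windows: 180 + 90 = 270 minutes.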